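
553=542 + 11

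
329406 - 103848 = 225558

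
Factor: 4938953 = 103^1*47951^1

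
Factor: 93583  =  7^1*29^1*461^1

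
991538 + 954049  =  1945587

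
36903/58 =636 +15/58 = 636.26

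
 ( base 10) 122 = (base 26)4I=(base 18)6E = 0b1111010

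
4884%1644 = 1596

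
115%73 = 42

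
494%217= 60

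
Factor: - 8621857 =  - 8621857^1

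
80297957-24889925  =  55408032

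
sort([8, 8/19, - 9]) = [ - 9,8/19, 8] 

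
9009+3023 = 12032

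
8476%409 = 296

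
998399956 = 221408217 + 776991739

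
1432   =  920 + 512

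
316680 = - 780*( - 406 )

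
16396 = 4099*4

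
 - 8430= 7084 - 15514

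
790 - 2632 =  - 1842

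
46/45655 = 2/1985 = 0.00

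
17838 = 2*8919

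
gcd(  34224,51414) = 6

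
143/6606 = 143/6606 = 0.02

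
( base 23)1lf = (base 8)2003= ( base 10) 1027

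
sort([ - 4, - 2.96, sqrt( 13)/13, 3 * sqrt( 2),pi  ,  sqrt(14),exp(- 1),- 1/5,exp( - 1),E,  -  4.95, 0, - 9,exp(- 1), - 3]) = [ - 9, - 4.95,-4, - 3, - 2.96, - 1/5, 0,sqrt(13)/13,exp(  -  1) , exp( - 1),exp( - 1 ),E, pi,  sqrt( 14), 3* sqrt( 2)]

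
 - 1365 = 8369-9734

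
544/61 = 544/61   =  8.92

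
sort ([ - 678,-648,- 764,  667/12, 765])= [  -  764, - 678 ,-648,667/12, 765 ] 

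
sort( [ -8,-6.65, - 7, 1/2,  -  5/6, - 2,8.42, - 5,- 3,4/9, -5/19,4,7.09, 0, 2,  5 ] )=[ - 8, - 7, - 6.65,-5,- 3, - 2,- 5/6, - 5/19, 0,4/9, 1/2,2,4,5,7.09 , 8.42] 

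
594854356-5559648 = 589294708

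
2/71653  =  2/71653 = 0.00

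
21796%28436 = 21796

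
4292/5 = 4292/5 = 858.40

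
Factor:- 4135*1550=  - 2^1*5^3*31^1*827^1  =  - 6409250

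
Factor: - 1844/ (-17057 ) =4/37 = 2^2*37^( - 1 )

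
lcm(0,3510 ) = 0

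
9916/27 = 9916/27  =  367.26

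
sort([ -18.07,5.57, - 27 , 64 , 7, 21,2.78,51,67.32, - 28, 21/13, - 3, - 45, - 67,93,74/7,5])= [ -67,-45,-28, - 27, - 18.07, - 3 , 21/13 , 2.78,5, 5.57,7,74/7, 21,  51,64, 67.32,93] 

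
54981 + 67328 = 122309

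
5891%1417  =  223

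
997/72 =13 + 61/72 =13.85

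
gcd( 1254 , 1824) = 114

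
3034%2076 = 958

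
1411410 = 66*21385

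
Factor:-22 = - 2^1*11^1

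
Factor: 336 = 2^4*3^1*7^1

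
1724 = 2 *862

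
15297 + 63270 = 78567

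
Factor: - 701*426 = -2^1*3^1*71^1 * 701^1=- 298626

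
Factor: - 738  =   - 2^1*3^2*41^1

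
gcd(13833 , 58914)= 9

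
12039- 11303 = 736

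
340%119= 102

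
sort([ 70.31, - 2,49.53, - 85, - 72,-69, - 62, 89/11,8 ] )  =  [ - 85,-72,-69,- 62, - 2,8, 89/11, 49.53, 70.31 ] 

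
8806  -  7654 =1152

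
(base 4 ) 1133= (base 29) 38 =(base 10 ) 95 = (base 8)137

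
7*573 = 4011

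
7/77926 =7/77926=0.00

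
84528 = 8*10566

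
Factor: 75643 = 67^1*1129^1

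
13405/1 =13405  =  13405.00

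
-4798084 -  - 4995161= 197077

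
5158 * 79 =407482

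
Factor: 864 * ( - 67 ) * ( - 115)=6657120 = 2^5 * 3^3*5^1*23^1 * 67^1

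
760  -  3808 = -3048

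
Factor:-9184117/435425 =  - 5^(  -  2 )*59^1*17417^( - 1)*155663^1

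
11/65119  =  11/65119 = 0.00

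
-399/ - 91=57/13 = 4.38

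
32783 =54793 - 22010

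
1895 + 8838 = 10733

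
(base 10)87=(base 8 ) 127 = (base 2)1010111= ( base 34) 2j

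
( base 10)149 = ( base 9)175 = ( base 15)9e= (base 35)49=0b10010101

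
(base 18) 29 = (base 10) 45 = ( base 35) 1a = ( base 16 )2D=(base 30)1F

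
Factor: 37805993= 37805993^1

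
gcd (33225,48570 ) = 15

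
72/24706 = 36/12353 = 0.00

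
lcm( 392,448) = 3136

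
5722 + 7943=13665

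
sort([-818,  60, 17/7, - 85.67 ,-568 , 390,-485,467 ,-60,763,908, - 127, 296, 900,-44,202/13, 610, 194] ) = [ - 818,  -  568,-485,- 127 , - 85.67, -60,  -  44,17/7,202/13, 60, 194,296,  390,467,610,763, 900,908] 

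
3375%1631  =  113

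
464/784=29/49 = 0.59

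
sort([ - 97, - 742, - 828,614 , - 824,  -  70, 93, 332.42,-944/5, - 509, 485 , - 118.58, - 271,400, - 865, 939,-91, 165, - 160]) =[ - 865, - 828, - 824 ,  -  742, - 509, - 271, - 944/5, - 160, - 118.58, - 97, - 91,-70,93, 165, 332.42, 400, 485,614,939 ] 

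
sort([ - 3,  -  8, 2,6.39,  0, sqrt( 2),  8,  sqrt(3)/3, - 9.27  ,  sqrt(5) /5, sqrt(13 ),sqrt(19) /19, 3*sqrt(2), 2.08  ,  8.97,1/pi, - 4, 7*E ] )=[ - 9.27, - 8, - 4, - 3, 0 , sqrt(19)/19,1/pi,  sqrt(5) /5,sqrt(3 )/3,sqrt(2),2,2.08, sqrt(13),  3*sqrt(2 ),6.39, 8, 8.97 , 7*E ]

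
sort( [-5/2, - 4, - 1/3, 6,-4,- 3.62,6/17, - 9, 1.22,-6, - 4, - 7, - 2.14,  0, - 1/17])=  [ - 9 , - 7, - 6, - 4, - 4, -4, - 3.62 , - 5/2, - 2.14, - 1/3 , - 1/17, 0 , 6/17, 1.22,6] 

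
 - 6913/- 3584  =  6913/3584  =  1.93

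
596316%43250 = 34066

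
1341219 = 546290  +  794929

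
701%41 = 4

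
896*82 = 73472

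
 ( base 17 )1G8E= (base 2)10010111010111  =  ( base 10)9687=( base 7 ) 40146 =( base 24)gjf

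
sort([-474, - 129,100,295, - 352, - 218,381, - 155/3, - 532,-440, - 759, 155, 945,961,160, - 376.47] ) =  [ - 759,-532,  -  474,-440, - 376.47, -352, - 218,-129, - 155/3, 100, 155, 160,295,381, 945  ,  961 ]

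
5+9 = 14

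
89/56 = 89/56 =1.59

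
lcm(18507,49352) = 148056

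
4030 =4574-544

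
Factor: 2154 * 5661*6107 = 2^1*3^3*17^1*31^1*37^1*197^1*359^1 = 74467499958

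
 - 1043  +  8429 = 7386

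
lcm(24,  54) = 216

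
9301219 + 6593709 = 15894928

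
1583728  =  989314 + 594414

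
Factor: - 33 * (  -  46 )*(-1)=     -  1518=-2^1*3^1*11^1 * 23^1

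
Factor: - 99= - 3^2*11^1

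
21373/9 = 2374 + 7/9 = 2374.78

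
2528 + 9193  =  11721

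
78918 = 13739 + 65179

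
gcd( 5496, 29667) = 3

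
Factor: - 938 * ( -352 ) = 2^6*7^1 * 11^1 * 67^1 = 330176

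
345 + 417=762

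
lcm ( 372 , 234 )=14508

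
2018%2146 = 2018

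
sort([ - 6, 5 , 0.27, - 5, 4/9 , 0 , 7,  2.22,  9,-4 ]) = [ -6, - 5, - 4,0, 0.27 , 4/9, 2.22, 5 , 7, 9]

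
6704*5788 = 38802752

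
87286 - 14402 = 72884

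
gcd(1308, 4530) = 6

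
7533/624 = 12 +15/208 = 12.07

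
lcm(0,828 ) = 0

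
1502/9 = 166  +  8/9 = 166.89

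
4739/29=163 + 12/29 = 163.41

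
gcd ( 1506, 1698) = 6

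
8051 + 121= 8172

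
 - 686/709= - 686/709= - 0.97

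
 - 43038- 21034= - 64072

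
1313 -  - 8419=9732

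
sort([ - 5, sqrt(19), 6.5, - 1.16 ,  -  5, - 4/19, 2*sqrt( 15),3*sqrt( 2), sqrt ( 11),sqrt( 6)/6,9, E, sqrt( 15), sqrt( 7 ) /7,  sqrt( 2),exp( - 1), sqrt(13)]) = [ - 5,  -  5, - 1.16, - 4/19,exp( - 1) , sqrt (7)/7 , sqrt(6)/6, sqrt( 2 ),  E, sqrt( 11),  sqrt( 13 ), sqrt(15), 3*sqrt( 2), sqrt( 19), 6.5,2*sqrt( 15),  9 ] 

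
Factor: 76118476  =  2^2*7^1*461^1 * 5897^1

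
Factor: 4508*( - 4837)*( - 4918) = 107237953928 =2^3*7^3*23^1 *691^1 * 2459^1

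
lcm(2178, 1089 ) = 2178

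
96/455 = 96/455= 0.21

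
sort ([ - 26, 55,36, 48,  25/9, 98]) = [-26,25/9, 36,48,  55, 98 ] 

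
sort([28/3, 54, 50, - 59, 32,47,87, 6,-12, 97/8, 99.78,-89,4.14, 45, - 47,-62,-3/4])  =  [ - 89,- 62,  -  59,- 47, - 12, - 3/4, 4.14,6,  28/3, 97/8, 32, 45,47, 50, 54, 87, 99.78 ] 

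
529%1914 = 529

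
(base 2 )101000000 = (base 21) f5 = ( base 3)102212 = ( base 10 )320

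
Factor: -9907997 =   -  11^1*569^1*1583^1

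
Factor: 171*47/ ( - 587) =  - 3^2*19^1*47^1*587^( - 1 )  =  - 8037/587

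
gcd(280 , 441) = 7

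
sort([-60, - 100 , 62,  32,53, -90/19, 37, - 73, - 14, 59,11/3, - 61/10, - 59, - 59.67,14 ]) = [ - 100, - 73, - 60,- 59.67, - 59,-14,-61/10,-90/19,11/3,14,32,37,53,59,62 ]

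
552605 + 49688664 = 50241269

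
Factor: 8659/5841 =3^(-2) *7^1*11^(-1) * 59^( - 1) * 1237^1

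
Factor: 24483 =3^1  *8161^1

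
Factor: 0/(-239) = 0^1 = 0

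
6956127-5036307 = 1919820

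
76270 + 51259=127529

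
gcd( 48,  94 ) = 2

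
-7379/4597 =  - 7379/4597 = -1.61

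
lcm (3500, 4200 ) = 21000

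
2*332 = 664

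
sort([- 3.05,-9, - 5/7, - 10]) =[-10,-9 , - 3.05,-5/7]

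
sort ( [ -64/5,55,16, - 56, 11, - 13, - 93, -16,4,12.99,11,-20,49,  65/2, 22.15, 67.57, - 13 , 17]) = [-93 ,-56, - 20, -16, - 13, - 13, - 64/5,4,11,11 , 12.99, 16, 17 , 22.15  ,  65/2,49,55, 67.57]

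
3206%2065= 1141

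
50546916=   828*61047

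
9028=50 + 8978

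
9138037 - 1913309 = 7224728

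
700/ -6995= - 140/1399 = -0.10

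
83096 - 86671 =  - 3575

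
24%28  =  24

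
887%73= 11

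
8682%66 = 36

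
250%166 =84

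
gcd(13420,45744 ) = 4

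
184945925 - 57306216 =127639709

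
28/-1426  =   - 14/713 = - 0.02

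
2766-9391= - 6625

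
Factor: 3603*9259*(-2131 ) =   -  3^1*47^1*197^1*1201^1*2131^1 = -  71090537187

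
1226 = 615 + 611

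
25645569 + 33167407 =58812976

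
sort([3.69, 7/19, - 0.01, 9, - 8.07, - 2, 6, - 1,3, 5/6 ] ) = [- 8.07,-2, - 1, - 0.01, 7/19 , 5/6, 3,3.69 , 6,  9]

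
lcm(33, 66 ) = 66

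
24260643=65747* 369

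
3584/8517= 3584/8517 = 0.42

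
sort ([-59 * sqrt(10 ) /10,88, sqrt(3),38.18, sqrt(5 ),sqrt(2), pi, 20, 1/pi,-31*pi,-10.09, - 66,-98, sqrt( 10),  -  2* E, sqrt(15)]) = [ - 98,-31* pi,-66, - 59 *sqrt( 10)/10, - 10.09 ,-2*E, 1/pi, sqrt( 2 ),sqrt (3 ),sqrt(5), pi, sqrt ( 10 ), sqrt(15), 20,38.18, 88 ]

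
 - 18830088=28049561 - 46879649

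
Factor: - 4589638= - 2^1*2294819^1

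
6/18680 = 3/9340 = 0.00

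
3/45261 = 1/15087 = 0.00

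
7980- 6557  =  1423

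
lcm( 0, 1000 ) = 0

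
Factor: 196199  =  31^1*6329^1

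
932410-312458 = 619952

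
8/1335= 8/1335=0.01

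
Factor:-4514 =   -  2^1*37^1*61^1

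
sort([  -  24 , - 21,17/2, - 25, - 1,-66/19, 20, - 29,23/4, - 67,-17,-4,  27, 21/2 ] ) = [-67, - 29, - 25,-24 , - 21, - 17, - 4, -66/19, - 1,23/4 , 17/2,21/2,20,27 ]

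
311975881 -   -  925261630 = 1237237511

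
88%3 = 1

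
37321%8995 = 1341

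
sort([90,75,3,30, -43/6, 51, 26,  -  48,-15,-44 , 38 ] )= [-48,-44,-15, - 43/6,3, 26,30,38,51,75,90] 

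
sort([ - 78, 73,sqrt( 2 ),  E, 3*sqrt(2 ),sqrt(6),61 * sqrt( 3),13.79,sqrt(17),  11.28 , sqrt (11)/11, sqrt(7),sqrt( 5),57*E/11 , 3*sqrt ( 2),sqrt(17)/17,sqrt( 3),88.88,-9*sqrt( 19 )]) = [ - 78, - 9*sqrt(19),sqrt(  17)/17,sqrt(11) /11,sqrt(2),sqrt(3),sqrt(5)  ,  sqrt(6) , sqrt( 7),E,sqrt( 17),3*sqrt(2),3*sqrt (2),11.28, 13.79,57*E/11,73, 88.88, 61*sqrt( 3 )]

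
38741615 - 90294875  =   - 51553260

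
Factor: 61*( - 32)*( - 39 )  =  2^5 * 3^1*13^1*61^1 =76128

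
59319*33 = 1957527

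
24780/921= 8260/307 = 26.91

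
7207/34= 211 + 33/34= 211.97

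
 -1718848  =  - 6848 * 251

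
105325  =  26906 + 78419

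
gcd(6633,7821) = 99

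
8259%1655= 1639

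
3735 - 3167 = 568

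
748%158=116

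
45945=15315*3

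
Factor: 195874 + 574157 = 3^2 * 67^1*1277^1= 770031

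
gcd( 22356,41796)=972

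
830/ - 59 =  - 15+55/59 = - 14.07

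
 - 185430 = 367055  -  552485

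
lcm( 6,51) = 102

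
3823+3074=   6897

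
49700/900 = 55 +2/9 = 55.22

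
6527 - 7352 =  - 825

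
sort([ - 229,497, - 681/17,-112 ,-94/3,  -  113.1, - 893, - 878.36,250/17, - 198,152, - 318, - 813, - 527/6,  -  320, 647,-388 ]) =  [-893, - 878.36 , - 813, - 388, - 320,-318, - 229, - 198, - 113.1, - 112 , - 527/6,-681/17, - 94/3,250/17,  152,497,647 ] 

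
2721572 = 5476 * 497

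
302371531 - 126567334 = 175804197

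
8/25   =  8/25 = 0.32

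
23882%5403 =2270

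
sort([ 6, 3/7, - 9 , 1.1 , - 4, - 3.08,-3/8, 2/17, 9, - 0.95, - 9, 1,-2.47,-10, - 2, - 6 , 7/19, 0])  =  [ - 10, - 9 , - 9, - 6, - 4, -3.08, - 2.47, - 2 , - 0.95, - 3/8, 0, 2/17,  7/19, 3/7,  1,1.1, 6,9]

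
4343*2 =8686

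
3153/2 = 3153/2 = 1576.50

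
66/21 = 3  +  1/7 = 3.14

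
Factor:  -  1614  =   - 2^1*3^1*269^1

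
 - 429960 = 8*(  -  53745 ) 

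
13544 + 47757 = 61301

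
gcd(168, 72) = 24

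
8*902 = 7216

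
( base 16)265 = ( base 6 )2501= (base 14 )31B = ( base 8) 1145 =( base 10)613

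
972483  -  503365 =469118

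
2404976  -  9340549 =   -  6935573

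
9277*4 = 37108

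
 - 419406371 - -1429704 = - 417976667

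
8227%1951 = 423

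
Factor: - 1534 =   -  2^1 * 13^1*59^1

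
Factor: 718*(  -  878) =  - 2^2 * 359^1*439^1  =  -630404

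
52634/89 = 52634/89 = 591.39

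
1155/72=16 + 1/24  =  16.04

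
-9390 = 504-9894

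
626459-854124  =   - 227665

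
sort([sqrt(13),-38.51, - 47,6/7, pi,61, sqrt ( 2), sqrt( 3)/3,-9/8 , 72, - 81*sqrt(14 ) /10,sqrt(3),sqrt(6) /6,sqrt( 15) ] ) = [ - 47, - 38.51, - 81*sqrt( 14 ) /10 , - 9/8 , sqrt( 6) /6, sqrt( 3)/3,6/7,sqrt(2),sqrt( 3 ),pi, sqrt(13) , sqrt( 15),61,72]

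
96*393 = 37728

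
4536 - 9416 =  - 4880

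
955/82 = 955/82 = 11.65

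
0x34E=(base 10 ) 846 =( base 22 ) 1ga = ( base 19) 26a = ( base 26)16e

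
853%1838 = 853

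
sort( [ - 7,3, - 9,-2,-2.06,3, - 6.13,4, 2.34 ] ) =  [ - 9,  -  7, - 6.13, - 2.06 , - 2, 2.34, 3, 3, 4]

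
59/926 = 59/926 = 0.06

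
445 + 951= 1396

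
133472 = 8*16684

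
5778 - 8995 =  - 3217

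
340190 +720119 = 1060309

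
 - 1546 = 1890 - 3436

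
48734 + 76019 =124753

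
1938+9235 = 11173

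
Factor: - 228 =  - 2^2 * 3^1 * 19^1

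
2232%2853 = 2232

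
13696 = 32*428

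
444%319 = 125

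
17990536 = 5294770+12695766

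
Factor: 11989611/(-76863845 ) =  - 3^2*5^(  -  1 )*61^1*21839^1*15372769^( - 1)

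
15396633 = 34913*441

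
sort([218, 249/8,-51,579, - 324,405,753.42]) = [ - 324,-51,249/8, 218, 405,579,753.42]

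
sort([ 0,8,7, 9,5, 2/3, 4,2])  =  [0 , 2/3, 2 , 4,  5, 7,8 , 9]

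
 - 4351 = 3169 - 7520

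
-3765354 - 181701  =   - 3947055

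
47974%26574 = 21400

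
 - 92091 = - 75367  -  16724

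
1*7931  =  7931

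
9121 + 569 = 9690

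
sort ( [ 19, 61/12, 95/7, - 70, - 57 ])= [ - 70, - 57, 61/12, 95/7, 19]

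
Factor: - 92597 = -29^1*31^1*103^1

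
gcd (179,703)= 1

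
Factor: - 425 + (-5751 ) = - 2^5*193^1 = - 6176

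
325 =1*325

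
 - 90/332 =  -  1 +121/166 =- 0.27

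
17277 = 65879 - 48602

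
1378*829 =1142362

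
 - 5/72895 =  -1/14579= - 0.00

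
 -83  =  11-94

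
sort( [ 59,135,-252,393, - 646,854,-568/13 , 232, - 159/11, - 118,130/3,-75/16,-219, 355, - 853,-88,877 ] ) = [-853,-646, - 252, - 219,-118,-88, - 568/13, - 159/11,-75/16,130/3, 59,135, 232,355, 393,854,877]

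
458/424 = 229/212=1.08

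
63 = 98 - 35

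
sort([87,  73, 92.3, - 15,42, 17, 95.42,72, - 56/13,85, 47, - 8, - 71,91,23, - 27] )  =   [-71, - 27, - 15, - 8 ,  -  56/13,17,  23, 42,  47, 72,73, 85, 87, 91, 92.3 , 95.42] 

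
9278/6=1546 + 1/3=1546.33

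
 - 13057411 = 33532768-46590179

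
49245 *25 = 1231125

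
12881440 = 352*36595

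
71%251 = 71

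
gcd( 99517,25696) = 11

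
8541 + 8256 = 16797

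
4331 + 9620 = 13951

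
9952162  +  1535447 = 11487609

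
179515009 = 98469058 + 81045951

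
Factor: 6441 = 3^1*19^1*113^1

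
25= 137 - 112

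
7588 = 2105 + 5483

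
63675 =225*283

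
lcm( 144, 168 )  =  1008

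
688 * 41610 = 28627680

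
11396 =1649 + 9747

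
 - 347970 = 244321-592291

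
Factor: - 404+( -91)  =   - 495 = - 3^2*5^1*11^1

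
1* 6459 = 6459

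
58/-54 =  - 29/27=- 1.07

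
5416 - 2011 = 3405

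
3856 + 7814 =11670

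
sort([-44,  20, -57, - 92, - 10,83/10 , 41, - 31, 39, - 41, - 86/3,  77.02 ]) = [ -92, - 57, - 44 , - 41,-31,-86/3, - 10 , 83/10,20, 39 , 41, 77.02 ] 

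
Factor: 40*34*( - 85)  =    -  2^4*5^2 * 17^2 = -115600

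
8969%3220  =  2529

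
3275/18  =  181 + 17/18 = 181.94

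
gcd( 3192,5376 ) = 168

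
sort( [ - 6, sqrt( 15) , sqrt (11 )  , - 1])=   [ - 6, - 1,sqrt( 11),sqrt ( 15)]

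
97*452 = 43844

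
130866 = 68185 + 62681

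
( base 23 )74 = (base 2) 10100101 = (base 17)9C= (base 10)165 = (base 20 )85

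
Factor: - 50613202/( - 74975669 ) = 2^1*23^1*47^(-2)*71^1*15497^1*33941^( - 1 ) 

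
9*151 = 1359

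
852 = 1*852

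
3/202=3/202 = 0.01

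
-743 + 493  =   - 250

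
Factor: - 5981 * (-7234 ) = 43266554= 2^1*3617^1 * 5981^1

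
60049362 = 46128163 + 13921199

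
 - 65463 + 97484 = 32021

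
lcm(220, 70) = 1540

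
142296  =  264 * 539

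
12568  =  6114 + 6454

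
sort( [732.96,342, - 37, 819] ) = [  -  37,342,732.96,819]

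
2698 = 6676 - 3978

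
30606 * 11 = 336666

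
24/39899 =24/39899 = 0.00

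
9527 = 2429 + 7098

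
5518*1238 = 6831284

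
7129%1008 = 73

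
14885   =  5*2977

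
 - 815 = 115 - 930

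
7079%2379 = 2321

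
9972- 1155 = 8817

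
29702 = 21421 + 8281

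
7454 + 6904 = 14358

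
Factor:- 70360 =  - 2^3*5^1*1759^1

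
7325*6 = 43950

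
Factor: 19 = 19^1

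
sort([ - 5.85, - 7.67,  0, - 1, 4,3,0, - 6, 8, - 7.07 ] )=[ - 7.67, - 7.07, - 6, - 5.85, - 1,  0,  0, 3, 4,  8] 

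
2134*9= 19206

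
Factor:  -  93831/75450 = -2^( - 1)*5^( - 2)*503^( - 1 )*31277^1 = -31277/25150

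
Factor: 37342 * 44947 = 1678410874=2^1*7^1* 6421^1*18671^1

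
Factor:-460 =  - 2^2*5^1 * 23^1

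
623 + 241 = 864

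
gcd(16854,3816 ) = 318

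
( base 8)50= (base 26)1e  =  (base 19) 22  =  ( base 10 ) 40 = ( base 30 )1a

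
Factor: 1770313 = 1770313^1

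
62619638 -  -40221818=102841456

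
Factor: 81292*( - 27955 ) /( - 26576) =568129465/6644 = 2^( - 2 )*5^1*11^( - 1)*151^( - 1) * 5591^1 * 20323^1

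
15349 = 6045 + 9304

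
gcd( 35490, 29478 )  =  6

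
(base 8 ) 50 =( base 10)40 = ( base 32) 18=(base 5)130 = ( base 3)1111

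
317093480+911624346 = 1228717826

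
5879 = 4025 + 1854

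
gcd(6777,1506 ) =753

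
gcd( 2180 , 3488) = 436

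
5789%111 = 17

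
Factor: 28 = 2^2*7^1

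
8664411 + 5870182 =14534593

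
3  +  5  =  8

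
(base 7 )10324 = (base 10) 2566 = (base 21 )5H4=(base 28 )37i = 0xa06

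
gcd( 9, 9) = 9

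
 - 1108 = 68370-69478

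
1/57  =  1/57 =0.02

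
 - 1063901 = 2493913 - 3557814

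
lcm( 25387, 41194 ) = 2183282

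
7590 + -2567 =5023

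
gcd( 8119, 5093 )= 1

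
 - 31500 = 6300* (  -  5)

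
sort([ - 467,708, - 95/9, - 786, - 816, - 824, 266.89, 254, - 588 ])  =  [ - 824, - 816 , - 786, - 588, - 467,  -  95/9, 254, 266.89 , 708]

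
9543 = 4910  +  4633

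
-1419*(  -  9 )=12771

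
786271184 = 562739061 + 223532123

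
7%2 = 1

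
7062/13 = 7062/13= 543.23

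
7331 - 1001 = 6330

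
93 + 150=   243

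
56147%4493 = 2231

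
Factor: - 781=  - 11^1*71^1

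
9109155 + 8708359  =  17817514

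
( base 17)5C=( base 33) 2V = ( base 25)3m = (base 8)141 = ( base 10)97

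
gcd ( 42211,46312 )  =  1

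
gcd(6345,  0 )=6345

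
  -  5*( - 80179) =400895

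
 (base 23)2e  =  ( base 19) 33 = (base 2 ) 111100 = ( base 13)48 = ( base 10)60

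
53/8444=53/8444 = 0.01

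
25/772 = 25/772=0.03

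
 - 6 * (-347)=2082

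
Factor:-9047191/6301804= -2^(-2 )*31^ ( - 1)*467^1*19373^1*50821^ ( - 1 ) 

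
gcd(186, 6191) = 1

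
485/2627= 485/2627 = 0.18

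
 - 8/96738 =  - 4/48369 = - 0.00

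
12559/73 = 172  +  3/73= 172.04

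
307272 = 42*7316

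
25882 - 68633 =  - 42751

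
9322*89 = 829658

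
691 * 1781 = 1230671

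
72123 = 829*87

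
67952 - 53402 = 14550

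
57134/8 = 7141 + 3/4 = 7141.75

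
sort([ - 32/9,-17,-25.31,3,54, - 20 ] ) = [  -  25.31, - 20, - 17,-32/9,3,  54]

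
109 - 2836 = - 2727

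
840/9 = 93 + 1/3 = 93.33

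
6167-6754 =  - 587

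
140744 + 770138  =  910882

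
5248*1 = 5248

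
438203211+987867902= 1426071113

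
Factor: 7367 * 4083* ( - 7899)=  - 3^2*53^1*139^1*1361^1*2633^1 =- 237597662439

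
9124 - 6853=2271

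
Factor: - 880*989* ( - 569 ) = 495212080 = 2^4*5^1 * 11^1*23^1*43^1*569^1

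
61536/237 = 259 + 51/79 = 259.65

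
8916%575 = 291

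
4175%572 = 171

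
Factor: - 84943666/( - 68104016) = 42471833/34052008 = 2^(  -  3)*5573^1*7621^1*4256501^( - 1 ) 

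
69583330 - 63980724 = 5602606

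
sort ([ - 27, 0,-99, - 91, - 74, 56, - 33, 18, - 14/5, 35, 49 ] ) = [ - 99, - 91, - 74, - 33,- 27, - 14/5, 0, 18,35, 49, 56]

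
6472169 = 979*6611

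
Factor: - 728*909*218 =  - 144261936 = - 2^4*3^2*7^1*13^1*101^1*109^1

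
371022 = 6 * 61837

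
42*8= 336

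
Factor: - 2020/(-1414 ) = 2^1 * 5^1*7^(-1 ) = 10/7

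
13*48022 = 624286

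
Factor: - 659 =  - 659^1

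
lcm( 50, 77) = 3850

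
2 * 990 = 1980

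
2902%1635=1267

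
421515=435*969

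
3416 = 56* 61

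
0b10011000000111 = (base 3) 111100120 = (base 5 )302420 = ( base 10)9735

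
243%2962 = 243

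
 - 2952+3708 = 756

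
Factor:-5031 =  - 3^2*13^1 * 43^1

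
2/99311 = 2/99311=0.00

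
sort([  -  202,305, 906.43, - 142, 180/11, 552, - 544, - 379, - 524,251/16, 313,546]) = [  -  544 , - 524,  -  379 , - 202, - 142,251/16,180/11,305,  313, 546,552,906.43 ] 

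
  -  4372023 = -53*82491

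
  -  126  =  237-363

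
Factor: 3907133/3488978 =2^( - 1 )*17^( - 1)*89^( - 1 ) * 1153^( - 1 )*3907133^1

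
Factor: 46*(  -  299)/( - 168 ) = 6877/84= 2^( -2)*3^( - 1 )*7^( - 1 )*13^1*23^2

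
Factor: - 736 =- 2^5*23^1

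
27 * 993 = 26811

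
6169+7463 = 13632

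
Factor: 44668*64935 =2900516580 = 2^2*3^3 *5^1*13^2* 37^1*859^1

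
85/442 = 5/26 = 0.19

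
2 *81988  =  163976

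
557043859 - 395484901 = 161558958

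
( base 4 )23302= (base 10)754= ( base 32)NI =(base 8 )1362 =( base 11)626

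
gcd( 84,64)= 4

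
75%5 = 0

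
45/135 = 1/3= 0.33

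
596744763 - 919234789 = -322490026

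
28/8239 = 4/1177 = 0.00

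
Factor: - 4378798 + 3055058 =-2^2*5^1*11^2*547^1 = - 1323740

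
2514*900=2262600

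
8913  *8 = 71304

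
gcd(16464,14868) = 84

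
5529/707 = 5529/707 = 7.82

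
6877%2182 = 331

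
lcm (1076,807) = 3228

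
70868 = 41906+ 28962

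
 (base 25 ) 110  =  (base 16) 28A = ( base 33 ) JN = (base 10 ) 650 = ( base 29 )mc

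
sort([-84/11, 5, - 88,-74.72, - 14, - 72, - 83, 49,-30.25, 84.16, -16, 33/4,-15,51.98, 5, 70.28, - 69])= [-88,-83 , - 74.72,-72,-69, - 30.25,-16, - 15,  -  14, - 84/11, 5, 5, 33/4,49,  51.98, 70.28, 84.16 ] 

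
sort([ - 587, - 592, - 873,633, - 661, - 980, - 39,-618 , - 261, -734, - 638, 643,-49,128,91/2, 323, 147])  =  [ - 980 , - 873, - 734, -661, - 638, - 618, - 592,- 587 ,-261,-49, - 39 , 91/2,128, 147,323, 633, 643 ] 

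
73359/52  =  1410 + 3/4 = 1410.75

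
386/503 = 386/503 = 0.77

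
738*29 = 21402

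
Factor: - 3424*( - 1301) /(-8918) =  - 2227312/4459 = -2^4*7^(  -  3 )*13^ (-1 )*107^1  *1301^1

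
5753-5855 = -102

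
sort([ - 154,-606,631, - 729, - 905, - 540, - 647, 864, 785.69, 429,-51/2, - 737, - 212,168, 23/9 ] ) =[ - 905, - 737, - 729, - 647, - 606, - 540, - 212, - 154,- 51/2,23/9,168, 429, 631,785.69,864 ] 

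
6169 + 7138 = 13307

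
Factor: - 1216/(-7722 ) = 608/3861 =2^5*3^(-3)*11^( - 1) * 13^( - 1)* 19^1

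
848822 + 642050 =1490872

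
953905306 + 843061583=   1796966889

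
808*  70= 56560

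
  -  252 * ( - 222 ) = 55944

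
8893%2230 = 2203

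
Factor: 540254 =2^1 * 11^1*13^1*1889^1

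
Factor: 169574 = 2^1*84787^1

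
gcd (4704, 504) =168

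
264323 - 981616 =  - 717293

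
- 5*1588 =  - 7940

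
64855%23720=17415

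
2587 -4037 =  - 1450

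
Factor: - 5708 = - 2^2*1427^1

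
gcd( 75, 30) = 15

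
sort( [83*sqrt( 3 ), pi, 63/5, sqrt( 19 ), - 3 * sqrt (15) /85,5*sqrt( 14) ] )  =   [ - 3*sqrt (15) /85,pi, sqrt(19),63/5,5*sqrt( 14),83 * sqrt ( 3) ] 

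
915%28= 19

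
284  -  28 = 256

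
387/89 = 387/89 = 4.35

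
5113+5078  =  10191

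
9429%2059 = 1193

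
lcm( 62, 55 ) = 3410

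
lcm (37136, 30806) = 2710928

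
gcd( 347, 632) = 1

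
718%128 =78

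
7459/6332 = 7459/6332 = 1.18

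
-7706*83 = -639598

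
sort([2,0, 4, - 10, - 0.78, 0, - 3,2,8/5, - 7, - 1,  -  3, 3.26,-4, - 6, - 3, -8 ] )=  [ - 10, - 8 ,  -  7,  -  6, - 4, - 3, - 3, - 3,-1, - 0.78, 0, 0, 8/5, 2, 2 , 3.26, 4 ] 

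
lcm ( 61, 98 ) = 5978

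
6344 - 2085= 4259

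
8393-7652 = 741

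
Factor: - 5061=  - 3^1 * 7^1*241^1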